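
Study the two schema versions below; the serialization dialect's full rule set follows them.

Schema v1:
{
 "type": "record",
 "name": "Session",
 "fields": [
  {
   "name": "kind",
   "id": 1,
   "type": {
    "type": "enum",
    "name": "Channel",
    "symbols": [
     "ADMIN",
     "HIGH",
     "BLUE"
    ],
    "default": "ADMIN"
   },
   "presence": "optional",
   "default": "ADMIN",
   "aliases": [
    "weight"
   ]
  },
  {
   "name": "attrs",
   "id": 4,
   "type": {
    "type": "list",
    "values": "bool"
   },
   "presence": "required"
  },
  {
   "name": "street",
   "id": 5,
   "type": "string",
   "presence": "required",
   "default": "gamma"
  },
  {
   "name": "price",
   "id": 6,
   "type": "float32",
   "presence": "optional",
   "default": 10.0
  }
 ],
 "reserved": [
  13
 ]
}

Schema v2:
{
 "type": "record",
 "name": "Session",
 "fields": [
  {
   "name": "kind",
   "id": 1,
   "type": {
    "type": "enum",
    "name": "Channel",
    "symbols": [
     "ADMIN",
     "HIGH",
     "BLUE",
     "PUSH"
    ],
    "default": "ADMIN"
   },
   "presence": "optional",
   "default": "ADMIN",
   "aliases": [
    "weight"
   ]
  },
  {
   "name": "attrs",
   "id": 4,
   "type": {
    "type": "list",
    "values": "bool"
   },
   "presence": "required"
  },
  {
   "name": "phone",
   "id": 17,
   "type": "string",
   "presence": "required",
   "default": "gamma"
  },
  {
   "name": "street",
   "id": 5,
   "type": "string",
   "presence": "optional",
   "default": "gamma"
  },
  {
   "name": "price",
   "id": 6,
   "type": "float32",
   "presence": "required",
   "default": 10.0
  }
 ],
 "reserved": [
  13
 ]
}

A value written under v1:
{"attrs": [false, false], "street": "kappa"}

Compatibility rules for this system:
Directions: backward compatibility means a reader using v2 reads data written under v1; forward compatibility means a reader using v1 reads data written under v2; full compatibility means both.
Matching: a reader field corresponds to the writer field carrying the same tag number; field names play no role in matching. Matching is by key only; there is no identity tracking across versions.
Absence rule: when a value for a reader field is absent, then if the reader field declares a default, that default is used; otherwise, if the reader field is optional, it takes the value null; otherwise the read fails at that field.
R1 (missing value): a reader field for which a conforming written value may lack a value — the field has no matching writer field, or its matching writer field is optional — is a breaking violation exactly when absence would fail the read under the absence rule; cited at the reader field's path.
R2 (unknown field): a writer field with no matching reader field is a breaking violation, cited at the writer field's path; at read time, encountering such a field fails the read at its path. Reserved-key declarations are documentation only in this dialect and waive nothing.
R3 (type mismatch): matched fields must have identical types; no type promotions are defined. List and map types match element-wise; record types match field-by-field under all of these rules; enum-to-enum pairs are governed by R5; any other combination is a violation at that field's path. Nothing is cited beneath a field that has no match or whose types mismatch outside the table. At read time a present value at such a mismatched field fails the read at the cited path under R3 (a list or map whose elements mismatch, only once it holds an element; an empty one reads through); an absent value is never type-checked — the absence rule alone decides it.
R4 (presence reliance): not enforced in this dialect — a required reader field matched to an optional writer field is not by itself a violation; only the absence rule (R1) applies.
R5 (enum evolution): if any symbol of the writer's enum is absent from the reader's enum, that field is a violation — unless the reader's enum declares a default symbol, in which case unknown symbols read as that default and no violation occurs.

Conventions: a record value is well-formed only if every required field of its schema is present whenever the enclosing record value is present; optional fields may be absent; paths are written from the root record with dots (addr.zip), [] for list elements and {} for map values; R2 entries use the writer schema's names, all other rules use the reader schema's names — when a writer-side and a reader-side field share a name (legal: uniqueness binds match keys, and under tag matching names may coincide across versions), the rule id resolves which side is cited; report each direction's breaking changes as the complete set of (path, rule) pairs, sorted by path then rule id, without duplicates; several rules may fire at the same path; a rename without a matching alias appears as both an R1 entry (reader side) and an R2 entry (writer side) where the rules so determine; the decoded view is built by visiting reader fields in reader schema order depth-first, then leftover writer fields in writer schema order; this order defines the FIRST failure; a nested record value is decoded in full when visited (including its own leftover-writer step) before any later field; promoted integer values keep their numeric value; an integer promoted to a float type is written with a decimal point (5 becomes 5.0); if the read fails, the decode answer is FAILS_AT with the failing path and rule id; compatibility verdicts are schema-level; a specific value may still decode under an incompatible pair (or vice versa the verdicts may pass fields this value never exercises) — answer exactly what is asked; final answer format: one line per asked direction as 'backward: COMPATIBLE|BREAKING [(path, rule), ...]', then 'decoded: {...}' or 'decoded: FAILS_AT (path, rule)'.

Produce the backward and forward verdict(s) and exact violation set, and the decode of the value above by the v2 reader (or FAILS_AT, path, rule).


backward: COMPATIBLE []; forward: BREAKING [(phone, R2)]; decoded: {"kind": "ADMIN", "attrs": [false, false], "phone": "gamma", "street": "kappa", "price": 10.0}

arrows below run writer -> reader for Session
backward for Session (reader v2, writer v1):
  kind: Channel -> Channel, writer optional; from kind
  attrs: list<bool> -> list<bool>, writer required; from attrs
  phone has no writer counterpart
  street: string -> string, writer required; from street
  price: float32 -> float32, writer optional; from price
  nothing fires on Session: backward is COMPATIBLE
forward for Session (reader v1, writer v2):
  kind: Channel -> Channel, writer optional; from kind
  attrs: list<bool> -> list<bool>, writer required; from attrs
  street: string -> string, writer optional; from street
  price: float32 -> float32, writer required; from price
  phone (writer side), unknown to reader
  R2 fires at phone
  => 1 violation(s): forward is BREAKING for Session
decode (reader v2):
  kind := "ADMIN" (missing; default applied)
  attrs := [false, false]
  phone := "gamma" (missing; default applied)
  street := "kappa"
  price := 10.0 (missing; default applied)
  => decoded: {"kind": "ADMIN", "attrs": [false, false], "phone": "gamma", "street": "kappa", "price": 10.0}


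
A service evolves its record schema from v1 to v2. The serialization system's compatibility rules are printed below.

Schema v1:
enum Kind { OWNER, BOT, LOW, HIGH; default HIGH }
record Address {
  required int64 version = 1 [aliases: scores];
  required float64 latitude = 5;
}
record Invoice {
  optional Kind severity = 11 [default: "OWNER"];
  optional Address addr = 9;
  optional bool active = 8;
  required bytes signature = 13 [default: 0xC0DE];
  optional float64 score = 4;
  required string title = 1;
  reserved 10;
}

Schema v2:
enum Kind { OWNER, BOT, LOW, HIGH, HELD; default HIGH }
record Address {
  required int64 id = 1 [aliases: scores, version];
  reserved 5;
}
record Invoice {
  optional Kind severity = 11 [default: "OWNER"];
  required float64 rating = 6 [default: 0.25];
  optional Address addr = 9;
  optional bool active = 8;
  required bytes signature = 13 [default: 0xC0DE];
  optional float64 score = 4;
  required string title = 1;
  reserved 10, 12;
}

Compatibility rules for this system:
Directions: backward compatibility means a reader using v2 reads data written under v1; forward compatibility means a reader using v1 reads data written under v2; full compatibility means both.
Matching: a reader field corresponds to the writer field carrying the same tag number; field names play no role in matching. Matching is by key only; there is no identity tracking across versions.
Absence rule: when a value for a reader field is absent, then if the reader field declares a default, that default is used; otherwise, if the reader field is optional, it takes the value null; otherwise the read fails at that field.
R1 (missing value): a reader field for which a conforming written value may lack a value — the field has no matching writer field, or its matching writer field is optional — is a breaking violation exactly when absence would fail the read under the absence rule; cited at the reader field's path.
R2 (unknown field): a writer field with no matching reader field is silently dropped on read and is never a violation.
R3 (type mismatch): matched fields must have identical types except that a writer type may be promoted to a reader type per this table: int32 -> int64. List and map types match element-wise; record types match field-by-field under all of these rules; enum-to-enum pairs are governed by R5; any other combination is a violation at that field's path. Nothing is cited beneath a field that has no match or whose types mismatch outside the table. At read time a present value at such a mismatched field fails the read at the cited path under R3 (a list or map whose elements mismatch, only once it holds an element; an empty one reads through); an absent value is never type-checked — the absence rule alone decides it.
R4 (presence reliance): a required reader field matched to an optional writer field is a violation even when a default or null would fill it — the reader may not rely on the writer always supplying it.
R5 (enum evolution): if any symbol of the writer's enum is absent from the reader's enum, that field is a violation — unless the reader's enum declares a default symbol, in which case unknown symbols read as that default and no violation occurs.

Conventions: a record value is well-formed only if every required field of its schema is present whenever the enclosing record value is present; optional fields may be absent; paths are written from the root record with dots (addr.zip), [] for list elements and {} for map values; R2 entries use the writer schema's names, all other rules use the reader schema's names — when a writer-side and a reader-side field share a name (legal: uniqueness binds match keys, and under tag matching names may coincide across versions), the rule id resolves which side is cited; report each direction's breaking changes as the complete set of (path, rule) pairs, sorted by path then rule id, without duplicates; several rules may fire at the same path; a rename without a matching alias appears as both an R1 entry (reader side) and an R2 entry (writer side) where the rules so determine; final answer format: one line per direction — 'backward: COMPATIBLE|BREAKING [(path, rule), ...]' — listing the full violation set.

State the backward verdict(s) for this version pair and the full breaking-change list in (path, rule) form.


arrows below run writer -> reader for Invoice
checking backward for Invoice: reader v2 against writer v1:
  severity: Kind -> Kind, writer optional; from severity
  rating has no writer counterpart
  addr: Address -> Address, writer optional; from addr
  active: bool -> bool, writer optional; from active
  signature: bytes -> bytes, writer required; from signature
  score: float64 -> float64, writer optional; from score
  title: string -> string, writer required; from title
  addr.id: int64 -> int64, writer required; from addr.version
  addr.latitude (writer side), unknown to reader
  => backward: COMPATIBLE
the rest of the Invoice diff is inert for this question:
  removed field latitude from record Address (its key 5 joins the reserved list) -> its effect on Invoice is confined to the forward direction, not asked
  enum Kind (field severity in record Invoice): symbol HELD added -> no rule fires on it in Invoice's dialect; the asked verdict holds
  renamed field version to id in record Address (alias version declared on the renamed field) -> no rule fires on it in Invoice's dialect; the asked verdict holds
  added field rating to record Invoice: required float64, tag 6, default 0.25 (in v2 it sits immediately before addr) -> no rule fires on it in Invoice's dialect; the asked verdict holds

backward: COMPATIBLE []


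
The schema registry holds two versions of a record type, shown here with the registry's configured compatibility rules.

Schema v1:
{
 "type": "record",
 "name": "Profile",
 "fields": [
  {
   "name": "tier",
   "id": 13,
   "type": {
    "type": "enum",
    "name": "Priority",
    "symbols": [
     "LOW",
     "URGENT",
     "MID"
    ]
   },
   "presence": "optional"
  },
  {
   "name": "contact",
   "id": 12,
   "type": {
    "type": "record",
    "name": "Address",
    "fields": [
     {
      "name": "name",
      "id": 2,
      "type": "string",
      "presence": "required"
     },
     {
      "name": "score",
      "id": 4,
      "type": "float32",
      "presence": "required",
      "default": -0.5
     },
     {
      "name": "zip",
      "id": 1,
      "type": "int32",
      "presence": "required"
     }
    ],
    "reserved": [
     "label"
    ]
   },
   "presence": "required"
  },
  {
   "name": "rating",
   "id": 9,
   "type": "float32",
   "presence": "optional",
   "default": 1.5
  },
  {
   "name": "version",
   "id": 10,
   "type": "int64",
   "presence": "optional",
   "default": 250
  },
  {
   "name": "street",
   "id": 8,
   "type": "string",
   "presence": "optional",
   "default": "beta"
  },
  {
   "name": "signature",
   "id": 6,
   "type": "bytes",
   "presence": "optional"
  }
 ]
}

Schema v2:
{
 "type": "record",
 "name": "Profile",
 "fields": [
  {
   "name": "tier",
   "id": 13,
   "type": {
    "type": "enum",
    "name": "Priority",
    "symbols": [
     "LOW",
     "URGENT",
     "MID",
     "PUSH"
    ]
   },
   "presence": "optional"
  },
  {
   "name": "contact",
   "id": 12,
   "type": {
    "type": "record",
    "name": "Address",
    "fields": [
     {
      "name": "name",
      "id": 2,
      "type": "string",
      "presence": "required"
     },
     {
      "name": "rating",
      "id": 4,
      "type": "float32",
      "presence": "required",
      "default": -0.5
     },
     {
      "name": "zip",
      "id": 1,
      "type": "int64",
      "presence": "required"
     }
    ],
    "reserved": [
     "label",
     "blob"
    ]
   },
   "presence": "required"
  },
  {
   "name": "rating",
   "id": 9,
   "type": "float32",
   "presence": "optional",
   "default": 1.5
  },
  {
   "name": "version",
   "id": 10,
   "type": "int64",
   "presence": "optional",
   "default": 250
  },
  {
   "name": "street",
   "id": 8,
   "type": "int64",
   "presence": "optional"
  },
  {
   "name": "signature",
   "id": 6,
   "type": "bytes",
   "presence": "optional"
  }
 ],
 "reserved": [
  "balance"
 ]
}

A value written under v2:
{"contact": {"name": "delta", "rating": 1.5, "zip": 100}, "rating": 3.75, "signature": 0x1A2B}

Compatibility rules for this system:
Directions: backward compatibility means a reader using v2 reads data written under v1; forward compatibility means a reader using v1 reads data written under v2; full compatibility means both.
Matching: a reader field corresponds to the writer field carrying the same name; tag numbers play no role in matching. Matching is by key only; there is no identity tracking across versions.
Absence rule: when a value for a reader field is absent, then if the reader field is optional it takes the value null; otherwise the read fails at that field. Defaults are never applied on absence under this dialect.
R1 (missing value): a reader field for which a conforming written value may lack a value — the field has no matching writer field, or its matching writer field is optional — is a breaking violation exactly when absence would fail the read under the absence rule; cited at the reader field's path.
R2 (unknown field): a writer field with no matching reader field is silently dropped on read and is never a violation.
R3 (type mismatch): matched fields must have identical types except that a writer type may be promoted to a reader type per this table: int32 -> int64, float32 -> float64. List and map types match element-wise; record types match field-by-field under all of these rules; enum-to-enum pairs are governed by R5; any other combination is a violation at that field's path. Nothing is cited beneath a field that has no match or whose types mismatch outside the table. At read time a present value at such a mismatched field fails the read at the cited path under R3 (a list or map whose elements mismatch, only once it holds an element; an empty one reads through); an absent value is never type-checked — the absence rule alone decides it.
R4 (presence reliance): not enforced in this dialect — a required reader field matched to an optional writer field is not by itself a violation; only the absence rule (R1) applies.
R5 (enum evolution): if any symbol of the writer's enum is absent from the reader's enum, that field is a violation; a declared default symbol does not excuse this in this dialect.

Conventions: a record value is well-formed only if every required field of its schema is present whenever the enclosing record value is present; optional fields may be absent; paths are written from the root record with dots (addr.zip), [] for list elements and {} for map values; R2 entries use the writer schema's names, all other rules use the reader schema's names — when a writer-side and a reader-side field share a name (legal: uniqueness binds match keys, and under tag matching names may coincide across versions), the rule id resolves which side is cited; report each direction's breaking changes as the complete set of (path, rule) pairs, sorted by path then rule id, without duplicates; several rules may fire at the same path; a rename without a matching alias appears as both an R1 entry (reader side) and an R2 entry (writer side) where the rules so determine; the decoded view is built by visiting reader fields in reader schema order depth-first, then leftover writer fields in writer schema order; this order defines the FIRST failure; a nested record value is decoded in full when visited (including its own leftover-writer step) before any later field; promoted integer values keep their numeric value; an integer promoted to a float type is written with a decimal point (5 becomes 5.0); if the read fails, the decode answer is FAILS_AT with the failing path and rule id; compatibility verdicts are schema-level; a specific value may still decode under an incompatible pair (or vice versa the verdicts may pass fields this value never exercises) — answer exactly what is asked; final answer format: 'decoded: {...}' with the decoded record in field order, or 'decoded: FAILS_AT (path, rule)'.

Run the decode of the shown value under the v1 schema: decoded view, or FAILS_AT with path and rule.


decoded: FAILS_AT (contact.score, R1)

in Profile below, arrows point writer -> reader
migrating the Profile value to v1:
  tier := null (absent, optional -> null)
  contact.name := "delta"
  read fails at contact.score under R1 (no fill)
  => FAILS_AT (contact.score, R1)
the other Profile changes do not affect what is asked:
  enum Priority (field tier in record Profile): symbol PUSH added -> matters for Profile compatibility verdicts, not for this value's decode
  field zip in record Address: type int32 changed to int64 -> matters for Profile compatibility verdicts, not for this value's decode
  field street in record Profile: type string changed to int64 (its default is dropped) -> matters for Profile compatibility verdicts, not for this value's decode


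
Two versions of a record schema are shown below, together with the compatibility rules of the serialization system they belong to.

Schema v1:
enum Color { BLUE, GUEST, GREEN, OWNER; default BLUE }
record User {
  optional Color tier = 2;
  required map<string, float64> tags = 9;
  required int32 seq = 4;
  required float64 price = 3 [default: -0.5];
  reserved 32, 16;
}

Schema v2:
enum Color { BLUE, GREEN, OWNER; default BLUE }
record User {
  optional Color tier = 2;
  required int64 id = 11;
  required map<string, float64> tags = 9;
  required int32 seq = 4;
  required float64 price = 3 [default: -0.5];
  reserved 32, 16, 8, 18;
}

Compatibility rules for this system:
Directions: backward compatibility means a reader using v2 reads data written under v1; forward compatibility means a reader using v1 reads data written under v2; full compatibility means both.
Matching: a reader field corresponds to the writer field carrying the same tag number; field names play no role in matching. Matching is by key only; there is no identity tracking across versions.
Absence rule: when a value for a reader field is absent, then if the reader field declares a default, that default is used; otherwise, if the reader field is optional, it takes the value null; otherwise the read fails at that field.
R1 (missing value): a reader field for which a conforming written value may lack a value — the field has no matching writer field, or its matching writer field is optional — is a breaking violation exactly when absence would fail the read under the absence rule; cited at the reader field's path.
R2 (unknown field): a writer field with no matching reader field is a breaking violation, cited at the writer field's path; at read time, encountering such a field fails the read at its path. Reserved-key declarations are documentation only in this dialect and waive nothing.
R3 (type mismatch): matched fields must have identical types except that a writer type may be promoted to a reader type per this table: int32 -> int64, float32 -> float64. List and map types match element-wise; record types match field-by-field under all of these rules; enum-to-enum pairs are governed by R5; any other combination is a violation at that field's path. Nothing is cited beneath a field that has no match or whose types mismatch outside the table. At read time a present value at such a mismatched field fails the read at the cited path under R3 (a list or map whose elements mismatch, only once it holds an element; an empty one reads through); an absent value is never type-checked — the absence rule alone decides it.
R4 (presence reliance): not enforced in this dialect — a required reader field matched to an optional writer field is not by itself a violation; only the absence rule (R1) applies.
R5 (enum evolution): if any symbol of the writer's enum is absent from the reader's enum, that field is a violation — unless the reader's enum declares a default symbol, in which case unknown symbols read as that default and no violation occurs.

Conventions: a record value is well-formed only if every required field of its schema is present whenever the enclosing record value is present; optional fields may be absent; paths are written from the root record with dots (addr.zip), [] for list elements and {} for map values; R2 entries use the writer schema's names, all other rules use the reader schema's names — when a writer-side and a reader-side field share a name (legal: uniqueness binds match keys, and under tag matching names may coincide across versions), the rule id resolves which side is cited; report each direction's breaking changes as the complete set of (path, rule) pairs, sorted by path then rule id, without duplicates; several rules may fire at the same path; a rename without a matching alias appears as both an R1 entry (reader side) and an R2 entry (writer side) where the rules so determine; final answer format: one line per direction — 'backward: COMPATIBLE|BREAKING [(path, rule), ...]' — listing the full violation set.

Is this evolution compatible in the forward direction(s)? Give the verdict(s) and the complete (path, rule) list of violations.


forward: BREAKING [(id, R2)]

arrows below run writer -> reader for User
forward analysis of User with v1 as reader and v2 as writer:
  tier: Color -> Color, writer optional; from tier
  tags: map<string, float64> -> map<string, float64>, writer required; from tags
  seq: int32 -> int32, writer required; from seq
  price: float64 -> float64, writer required; from price
  leftover writer field: id
  violation R2 at id
  => forward verdict for User: BREAKING, 1 violation(s)
the rest of the User diff is inert for this question:
  enum Color (field tier in record User): symbol GUEST removed -> inert for the asked User verdict: nothing fires


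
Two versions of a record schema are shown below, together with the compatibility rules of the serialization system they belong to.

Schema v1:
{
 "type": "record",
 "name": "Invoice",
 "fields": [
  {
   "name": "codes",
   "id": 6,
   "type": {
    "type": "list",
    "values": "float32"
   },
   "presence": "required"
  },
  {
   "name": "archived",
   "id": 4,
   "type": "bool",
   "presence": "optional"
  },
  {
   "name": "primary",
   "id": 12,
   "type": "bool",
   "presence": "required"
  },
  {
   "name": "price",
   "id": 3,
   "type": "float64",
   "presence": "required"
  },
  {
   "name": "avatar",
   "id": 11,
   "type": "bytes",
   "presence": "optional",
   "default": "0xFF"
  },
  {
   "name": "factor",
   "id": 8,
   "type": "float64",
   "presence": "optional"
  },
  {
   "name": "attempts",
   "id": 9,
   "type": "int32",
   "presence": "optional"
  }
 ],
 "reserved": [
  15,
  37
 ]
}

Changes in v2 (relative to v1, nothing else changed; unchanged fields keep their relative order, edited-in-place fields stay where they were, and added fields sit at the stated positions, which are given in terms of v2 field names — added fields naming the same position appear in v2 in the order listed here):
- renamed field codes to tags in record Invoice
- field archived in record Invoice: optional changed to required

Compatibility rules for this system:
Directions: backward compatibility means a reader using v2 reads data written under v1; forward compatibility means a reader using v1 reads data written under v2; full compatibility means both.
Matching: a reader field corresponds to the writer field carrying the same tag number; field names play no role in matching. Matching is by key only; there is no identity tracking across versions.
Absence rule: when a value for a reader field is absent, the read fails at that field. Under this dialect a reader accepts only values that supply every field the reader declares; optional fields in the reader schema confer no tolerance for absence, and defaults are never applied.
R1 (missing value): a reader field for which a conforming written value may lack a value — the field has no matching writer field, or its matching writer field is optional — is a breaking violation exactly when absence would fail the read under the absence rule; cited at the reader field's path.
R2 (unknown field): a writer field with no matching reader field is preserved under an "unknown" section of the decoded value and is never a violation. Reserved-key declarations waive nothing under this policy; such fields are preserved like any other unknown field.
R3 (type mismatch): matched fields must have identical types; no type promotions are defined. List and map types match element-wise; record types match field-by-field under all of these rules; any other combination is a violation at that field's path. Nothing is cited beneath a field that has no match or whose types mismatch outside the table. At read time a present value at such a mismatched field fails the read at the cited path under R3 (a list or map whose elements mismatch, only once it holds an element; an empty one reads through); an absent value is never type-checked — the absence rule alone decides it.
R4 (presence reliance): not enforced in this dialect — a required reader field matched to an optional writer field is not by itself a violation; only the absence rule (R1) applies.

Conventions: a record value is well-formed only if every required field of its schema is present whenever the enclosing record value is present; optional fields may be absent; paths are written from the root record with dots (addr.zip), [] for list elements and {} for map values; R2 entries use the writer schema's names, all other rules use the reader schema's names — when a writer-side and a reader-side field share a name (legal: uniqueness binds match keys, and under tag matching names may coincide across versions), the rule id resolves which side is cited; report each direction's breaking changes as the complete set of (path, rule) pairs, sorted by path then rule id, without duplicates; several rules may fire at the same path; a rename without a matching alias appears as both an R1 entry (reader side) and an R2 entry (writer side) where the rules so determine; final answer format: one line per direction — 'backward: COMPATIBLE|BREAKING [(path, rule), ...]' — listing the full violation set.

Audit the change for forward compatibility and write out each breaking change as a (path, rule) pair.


each type pair in Invoice: writer, then reader
forward on Invoice — v1 reading data written by v2:
  codes <- tags (list<float32> -> list<float32>, writer required)
  archived <- archived (bool -> bool, writer required)
  primary <- primary (bool -> bool, writer required)
  price <- price (float64 -> float64, writer required)
  avatar <- avatar (bytes -> bytes, writer optional)
  factor <- factor (float64 -> float64, writer optional)
  attempts <- attempts (int32 -> int32, writer optional)
  breaking: (attempts, R1)
  breaking: (avatar, R1)
  breaking: (factor, R1)
  => forward verdict for Invoice: BREAKING, 3 violation(s)
remaining Invoice differences; none change what is asked:
  renamed field codes to tags in record Invoice -> triggers nothing under Invoice's printed rules — same verdict

forward: BREAKING [(attempts, R1), (avatar, R1), (factor, R1)]


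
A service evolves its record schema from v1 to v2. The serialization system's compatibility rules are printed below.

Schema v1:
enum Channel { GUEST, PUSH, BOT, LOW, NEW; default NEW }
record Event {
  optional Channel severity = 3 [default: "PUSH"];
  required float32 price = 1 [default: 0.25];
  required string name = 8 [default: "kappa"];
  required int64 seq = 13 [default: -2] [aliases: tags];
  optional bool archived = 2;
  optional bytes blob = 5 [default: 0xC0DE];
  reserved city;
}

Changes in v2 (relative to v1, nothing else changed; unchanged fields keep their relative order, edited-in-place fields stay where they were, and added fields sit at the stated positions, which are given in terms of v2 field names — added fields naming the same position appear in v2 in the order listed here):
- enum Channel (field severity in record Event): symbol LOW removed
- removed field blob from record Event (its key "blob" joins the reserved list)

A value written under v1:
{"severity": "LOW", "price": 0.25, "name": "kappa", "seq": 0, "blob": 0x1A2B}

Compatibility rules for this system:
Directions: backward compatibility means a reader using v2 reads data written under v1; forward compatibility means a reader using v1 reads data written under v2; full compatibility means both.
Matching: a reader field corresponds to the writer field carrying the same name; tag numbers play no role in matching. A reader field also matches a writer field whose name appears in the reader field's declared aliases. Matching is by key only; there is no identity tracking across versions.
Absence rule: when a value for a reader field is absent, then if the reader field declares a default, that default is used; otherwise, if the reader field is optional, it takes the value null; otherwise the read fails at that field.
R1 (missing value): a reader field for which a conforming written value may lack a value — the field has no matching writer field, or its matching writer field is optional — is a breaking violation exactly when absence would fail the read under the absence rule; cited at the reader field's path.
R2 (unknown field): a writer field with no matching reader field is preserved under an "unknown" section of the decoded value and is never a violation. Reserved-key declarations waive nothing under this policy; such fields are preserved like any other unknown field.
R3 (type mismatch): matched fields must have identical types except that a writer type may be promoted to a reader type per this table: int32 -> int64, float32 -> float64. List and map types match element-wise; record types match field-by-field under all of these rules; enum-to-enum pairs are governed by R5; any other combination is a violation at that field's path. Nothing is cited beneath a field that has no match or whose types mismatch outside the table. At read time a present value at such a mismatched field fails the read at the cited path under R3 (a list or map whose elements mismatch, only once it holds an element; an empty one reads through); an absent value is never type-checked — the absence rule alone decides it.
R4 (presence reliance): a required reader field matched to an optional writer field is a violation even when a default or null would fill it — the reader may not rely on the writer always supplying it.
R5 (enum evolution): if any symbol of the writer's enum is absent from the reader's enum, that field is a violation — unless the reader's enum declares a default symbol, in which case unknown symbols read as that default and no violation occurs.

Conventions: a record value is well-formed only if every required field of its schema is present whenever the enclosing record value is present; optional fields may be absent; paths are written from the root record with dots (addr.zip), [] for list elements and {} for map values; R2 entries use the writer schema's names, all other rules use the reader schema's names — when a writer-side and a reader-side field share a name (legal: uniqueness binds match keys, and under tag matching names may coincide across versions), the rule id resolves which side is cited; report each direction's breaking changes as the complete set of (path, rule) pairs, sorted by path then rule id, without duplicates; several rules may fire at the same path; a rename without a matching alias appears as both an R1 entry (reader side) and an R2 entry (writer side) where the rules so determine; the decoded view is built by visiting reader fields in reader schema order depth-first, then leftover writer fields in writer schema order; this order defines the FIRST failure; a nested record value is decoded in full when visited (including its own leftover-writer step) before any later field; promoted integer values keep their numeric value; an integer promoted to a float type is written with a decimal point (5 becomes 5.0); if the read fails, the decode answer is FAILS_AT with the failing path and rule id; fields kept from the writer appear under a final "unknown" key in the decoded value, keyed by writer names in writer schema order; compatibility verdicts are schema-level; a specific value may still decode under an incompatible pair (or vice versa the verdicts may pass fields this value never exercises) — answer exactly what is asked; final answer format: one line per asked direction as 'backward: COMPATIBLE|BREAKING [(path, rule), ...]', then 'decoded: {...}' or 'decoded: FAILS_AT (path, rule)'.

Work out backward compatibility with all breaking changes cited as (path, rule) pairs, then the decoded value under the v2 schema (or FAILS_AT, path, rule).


arrows below run writer -> reader for Event
backward on Event — v2 reading data written by v1:
  writer optional, Channel -> Channel: reader severity maps from writer severity
  writer required, float32 -> float32: reader price maps from writer price
  writer required, string -> string: reader name maps from writer name
  writer required, int64 -> int64: reader seq maps from writer seq
  writer optional, bool -> bool: reader archived maps from writer archived
  writer field blob has no reader counterpart
  => no violations; backward on Event: COMPATIBLE
migrating the Event value to v2:
  severity := "NEW" (symbol LOW -> reader default)
  price := 0.25
  name := "kappa"
  seq := 0
  archived := null (absent, optional -> null)
  writer blob: kept under "unknown"
  => decoded: {"severity": "NEW", "price": 0.25, "name": "kappa", "seq": 0, "archived": null, "unknown": {"blob": 0x1A2B}}

backward: COMPATIBLE []; decoded: {"severity": "NEW", "price": 0.25, "name": "kappa", "seq": 0, "archived": null, "unknown": {"blob": 0x1A2B}}


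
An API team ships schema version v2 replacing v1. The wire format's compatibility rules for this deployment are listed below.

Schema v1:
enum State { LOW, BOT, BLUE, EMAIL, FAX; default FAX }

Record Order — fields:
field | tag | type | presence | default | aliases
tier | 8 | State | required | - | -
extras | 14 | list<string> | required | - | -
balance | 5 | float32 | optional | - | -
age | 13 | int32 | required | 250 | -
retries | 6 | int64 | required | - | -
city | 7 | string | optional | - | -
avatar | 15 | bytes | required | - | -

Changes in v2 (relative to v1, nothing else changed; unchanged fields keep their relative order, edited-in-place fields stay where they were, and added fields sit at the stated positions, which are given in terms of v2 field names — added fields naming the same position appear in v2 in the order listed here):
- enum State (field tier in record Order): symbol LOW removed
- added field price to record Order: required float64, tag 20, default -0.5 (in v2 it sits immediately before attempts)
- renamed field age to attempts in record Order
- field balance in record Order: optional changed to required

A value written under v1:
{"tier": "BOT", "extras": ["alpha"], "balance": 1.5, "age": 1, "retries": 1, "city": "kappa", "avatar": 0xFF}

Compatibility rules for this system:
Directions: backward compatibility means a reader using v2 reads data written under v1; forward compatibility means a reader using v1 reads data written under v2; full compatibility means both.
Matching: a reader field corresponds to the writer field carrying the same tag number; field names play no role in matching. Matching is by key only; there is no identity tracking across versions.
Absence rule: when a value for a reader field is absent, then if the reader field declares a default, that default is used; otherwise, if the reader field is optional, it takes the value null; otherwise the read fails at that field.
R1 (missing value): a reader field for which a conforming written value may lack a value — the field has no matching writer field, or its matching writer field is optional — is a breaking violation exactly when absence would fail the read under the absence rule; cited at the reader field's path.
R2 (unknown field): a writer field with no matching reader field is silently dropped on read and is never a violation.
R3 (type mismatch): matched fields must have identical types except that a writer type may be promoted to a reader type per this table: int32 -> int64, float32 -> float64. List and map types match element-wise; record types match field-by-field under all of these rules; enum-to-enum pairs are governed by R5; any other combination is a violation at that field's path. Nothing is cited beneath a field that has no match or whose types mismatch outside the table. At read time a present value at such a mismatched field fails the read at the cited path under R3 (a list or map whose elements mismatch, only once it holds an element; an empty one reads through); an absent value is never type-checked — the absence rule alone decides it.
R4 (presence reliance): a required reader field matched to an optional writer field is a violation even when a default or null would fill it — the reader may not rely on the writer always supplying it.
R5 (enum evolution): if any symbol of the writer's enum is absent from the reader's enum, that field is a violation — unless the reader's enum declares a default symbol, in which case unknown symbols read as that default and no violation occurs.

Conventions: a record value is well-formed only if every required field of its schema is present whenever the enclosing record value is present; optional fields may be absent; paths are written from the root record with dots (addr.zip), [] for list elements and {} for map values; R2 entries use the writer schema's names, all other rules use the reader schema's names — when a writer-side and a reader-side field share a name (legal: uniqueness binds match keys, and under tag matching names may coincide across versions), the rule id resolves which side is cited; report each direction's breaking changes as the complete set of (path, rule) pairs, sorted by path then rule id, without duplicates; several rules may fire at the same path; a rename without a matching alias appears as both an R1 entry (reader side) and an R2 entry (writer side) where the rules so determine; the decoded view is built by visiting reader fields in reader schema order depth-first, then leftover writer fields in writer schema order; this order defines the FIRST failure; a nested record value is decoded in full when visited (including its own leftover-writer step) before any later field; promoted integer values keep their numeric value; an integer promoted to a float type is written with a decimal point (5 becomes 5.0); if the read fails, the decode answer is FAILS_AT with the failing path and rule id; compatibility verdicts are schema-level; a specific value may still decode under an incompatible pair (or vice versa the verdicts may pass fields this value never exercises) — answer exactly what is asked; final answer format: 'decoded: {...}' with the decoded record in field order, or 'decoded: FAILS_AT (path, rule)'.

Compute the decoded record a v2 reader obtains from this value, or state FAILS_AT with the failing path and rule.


each type pair in Order: writer, then reader
decode (reader v2):
  tier := "BOT"
  extras := ["alpha"]
  balance := 1.5
  price := -0.5 (no value, default fills)
  attempts := 1 (from writer age)
  retries := 1
  city := "kappa"
  avatar := 0xFF
  => decoded: {"tier": "BOT", "extras": ["alpha"], "balance": 1.5, "price": -0.5, "attempts": 1, "retries": 1, "city": "kappa", "avatar": 0xFF}
remaining Order differences; none change what is asked:
  enum State (field tier in record Order): symbol LOW removed -> fires no rule on Order under this dialect and leaves the result unchanged
  field balance in record Order: optional changed to required -> a verdict-level change on Order — the shown value reads the same

decoded: {"tier": "BOT", "extras": ["alpha"], "balance": 1.5, "price": -0.5, "attempts": 1, "retries": 1, "city": "kappa", "avatar": 0xFF}
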